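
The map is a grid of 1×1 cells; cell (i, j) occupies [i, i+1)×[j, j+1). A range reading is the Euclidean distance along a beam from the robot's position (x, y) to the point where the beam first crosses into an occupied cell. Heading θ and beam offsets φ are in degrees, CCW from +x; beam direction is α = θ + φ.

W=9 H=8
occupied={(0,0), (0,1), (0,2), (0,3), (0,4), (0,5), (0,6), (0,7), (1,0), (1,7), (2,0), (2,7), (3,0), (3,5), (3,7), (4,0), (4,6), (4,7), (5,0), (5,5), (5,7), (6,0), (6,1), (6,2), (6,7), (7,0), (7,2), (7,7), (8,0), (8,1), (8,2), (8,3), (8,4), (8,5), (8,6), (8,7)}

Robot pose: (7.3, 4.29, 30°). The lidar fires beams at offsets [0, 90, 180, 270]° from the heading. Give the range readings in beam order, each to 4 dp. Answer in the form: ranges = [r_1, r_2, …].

ranges = [0.8083, 3.1292, 6.5800, 1.4000]

beam 1: φ=0°, α=30°
  direction (0.8660, 0.5000); cell (7,4); t to first gridline: x 0.8083, y 1.4200 (then +1.1547 / +2.0000)
    (8,4) via x @ 0.8083  # hit
  → r_1 = 0.8083
beam 2: φ=90°, α=120°
  direction (-0.5000, 0.8660); cell (7,4); t to first gridline: x 0.6000, y 0.8198 (then +2.0000 / +1.1547)
    (6,4) via x @ 0.6000
    (6,5) via y @ 0.8198
    (6,6) via y @ 1.9745
    (5,6) via x @ 2.6000
    (5,7) via y @ 3.1292  # hit
  → r_2 = 3.1292
beam 3: φ=180°, α=210°
  direction (-0.8660, -0.5000); cell (7,4); t to first gridline: x 0.3464, y 0.5800 (then +1.1547 / +2.0000)
    (6,4) via x @ 0.3464
    (6,3) via y @ 0.5800
    (5,3) via x @ 1.5011
    (5,2) via y @ 2.5800
    (4,2) via x @ 2.6558
    (3,2) via x @ 3.8105
    (3,1) via y @ 4.5800
    (2,1) via x @ 4.9652
    (1,1) via x @ 6.1199
    (1,0) via y @ 6.5800  # hit
  → r_3 = 6.5800
beam 4: φ=270°, α=300°
  direction (0.5000, -0.8660); cell (7,4); t to first gridline: x 1.4000, y 0.3349 (then +2.0000 / +1.1547)
    (7,3) via y @ 0.3349
    (8,3) via x @ 1.4000  # hit
  → r_4 = 1.4000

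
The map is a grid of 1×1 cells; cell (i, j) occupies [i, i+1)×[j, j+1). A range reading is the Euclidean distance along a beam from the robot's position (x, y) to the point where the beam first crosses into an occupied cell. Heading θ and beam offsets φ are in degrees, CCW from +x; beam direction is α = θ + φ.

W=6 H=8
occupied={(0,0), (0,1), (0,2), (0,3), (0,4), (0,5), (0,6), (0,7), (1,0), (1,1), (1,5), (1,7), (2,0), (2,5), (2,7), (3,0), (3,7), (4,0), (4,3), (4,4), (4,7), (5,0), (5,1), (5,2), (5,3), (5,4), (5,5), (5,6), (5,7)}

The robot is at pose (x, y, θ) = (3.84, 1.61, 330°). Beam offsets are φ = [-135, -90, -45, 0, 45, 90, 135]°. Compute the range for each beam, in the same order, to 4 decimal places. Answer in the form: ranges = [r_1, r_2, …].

beam 1: φ=-135°, α=195°
  cosα=-0.9659 sinα=-0.2588 | (3,1) | tMaxX 0.8696 tMaxY 2.3569 | tΔX 1.0353 tΔY 3.8637
    t=0.8696 [x] (2,1)
    t=1.9049 [x] (1,1) — stop
  → r_1 = 1.9049
beam 2: φ=-90°, α=240°
  cosα=-0.5000 sinα=-0.8660 | (3,1) | tMaxX 1.6800 tMaxY 0.7044 | tΔX 2.0000 tΔY 1.1547
    t=0.7044 [y] (3,0) — stop
  → r_2 = 0.7044
beam 3: φ=-45°, α=285°
  cosα=0.2588 sinα=-0.9659 | (3,1) | tMaxX 0.6182 tMaxY 0.6315 | tΔX 3.8637 tΔY 1.0353
    t=0.6182 [x] (4,1)
    t=0.6315 [y] (4,0) — stop
  → r_3 = 0.6315
beam 4: φ=0°, α=330°
  cosα=0.8660 sinα=-0.5000 | (3,1) | tMaxX 0.1848 tMaxY 1.2200 | tΔX 1.1547 tΔY 2.0000
    t=0.1848 [x] (4,1)
    t=1.2200 [y] (4,0) — stop
  → r_4 = 1.2200
beam 5: φ=45°, α=15°
  cosα=0.9659 sinα=0.2588 | (3,1) | tMaxX 0.1656 tMaxY 1.5068 | tΔX 1.0353 tΔY 3.8637
    t=0.1656 [x] (4,1)
    t=1.2009 [x] (5,1) — stop
  → r_5 = 1.2009
beam 6: φ=90°, α=60°
  cosα=0.5000 sinα=0.8660 | (3,1) | tMaxX 0.3200 tMaxY 0.4503 | tΔX 2.0000 tΔY 1.1547
    t=0.3200 [x] (4,1)
    t=0.4503 [y] (4,2)
    t=1.6050 [y] (4,3) — stop
  → r_6 = 1.6050
beam 7: φ=135°, α=105°
  cosα=-0.2588 sinα=0.9659 | (3,1) | tMaxX 3.2455 tMaxY 0.4038 | tΔX 3.8637 tΔY 1.0353
    t=0.4038 [y] (3,2)
    t=1.4390 [y] (3,3)
    t=2.4743 [y] (3,4)
    t=3.2455 [x] (2,4)
    t=3.5096 [y] (2,5) — stop
  → r_7 = 3.5096

ranges = [1.9049, 0.7044, 0.6315, 1.2200, 1.2009, 1.6050, 3.5096]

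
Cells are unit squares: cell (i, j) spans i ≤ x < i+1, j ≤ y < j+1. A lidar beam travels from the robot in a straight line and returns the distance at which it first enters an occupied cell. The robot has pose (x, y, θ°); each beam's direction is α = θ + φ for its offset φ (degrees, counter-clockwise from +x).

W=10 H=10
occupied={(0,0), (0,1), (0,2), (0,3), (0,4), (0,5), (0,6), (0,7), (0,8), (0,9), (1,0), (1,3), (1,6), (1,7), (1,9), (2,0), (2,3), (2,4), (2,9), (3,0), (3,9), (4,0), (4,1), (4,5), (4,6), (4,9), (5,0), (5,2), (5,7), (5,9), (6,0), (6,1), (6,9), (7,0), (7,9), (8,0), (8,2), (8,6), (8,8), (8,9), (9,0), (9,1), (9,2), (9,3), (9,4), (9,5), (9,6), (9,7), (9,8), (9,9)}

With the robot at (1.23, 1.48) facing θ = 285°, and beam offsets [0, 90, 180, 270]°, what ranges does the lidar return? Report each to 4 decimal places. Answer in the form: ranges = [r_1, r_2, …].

beam 1: φ=0°, α=285°
  dir = (cos 285°, sin 285°) = (0.2588, -0.9659); from cell (1,1)
  next x-line at t=2.9751, next y-line at t=0.4969; Δt_x=3.8637, Δt_y=1.0353
    y: enter (1,0) at t=0.4969 ← occupied
  → r_1 = 0.4969
beam 2: φ=90°, α=15°
  dir = (cos 15°, sin 15°) = (0.9659, 0.2588); from cell (1,1)
  next x-line at t=0.7972, next y-line at t=2.0091; Δt_x=1.0353, Δt_y=3.8637
    x: enter (2,1) at t=0.7972
    x: enter (3,1) at t=1.8324
    y: enter (3,2) at t=2.0091
    x: enter (4,2) at t=2.8677
    x: enter (5,2) at t=3.9030 ← occupied
  → r_2 = 3.9030
beam 3: φ=180°, α=105°
  dir = (cos 105°, sin 105°) = (-0.2588, 0.9659); from cell (1,1)
  next x-line at t=0.8887, next y-line at t=0.5383; Δt_x=3.8637, Δt_y=1.0353
    y: enter (1,2) at t=0.5383
    x: enter (0,2) at t=0.8887 ← occupied
  → r_3 = 0.8887
beam 4: φ=270°, α=195°
  dir = (cos 195°, sin 195°) = (-0.9659, -0.2588); from cell (1,1)
  next x-line at t=0.2381, next y-line at t=1.8546; Δt_x=1.0353, Δt_y=3.8637
    x: enter (0,1) at t=0.2381 ← occupied
  → r_4 = 0.2381

ranges = [0.4969, 3.9030, 0.8887, 0.2381]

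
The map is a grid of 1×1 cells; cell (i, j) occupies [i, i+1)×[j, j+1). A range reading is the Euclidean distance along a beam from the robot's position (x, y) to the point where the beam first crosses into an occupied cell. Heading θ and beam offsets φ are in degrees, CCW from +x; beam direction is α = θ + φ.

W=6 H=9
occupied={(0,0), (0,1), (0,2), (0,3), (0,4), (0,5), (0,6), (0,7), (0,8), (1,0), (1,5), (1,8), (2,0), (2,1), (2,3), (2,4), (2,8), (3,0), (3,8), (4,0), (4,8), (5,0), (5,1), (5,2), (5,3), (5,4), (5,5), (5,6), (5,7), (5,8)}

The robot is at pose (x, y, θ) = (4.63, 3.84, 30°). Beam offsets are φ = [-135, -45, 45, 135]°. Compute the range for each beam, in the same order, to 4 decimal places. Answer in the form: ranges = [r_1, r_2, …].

beam 1: φ=-135°, α=255°
  direction (-0.2588, -0.9659); cell (4,3); t to first gridline: x 2.4341, y 0.8696 (then +3.8637 / +1.0353)
    (4,2) via y @ 0.8696
    (4,1) via y @ 1.9049
    (3,1) via x @ 2.4341
    (3,0) via y @ 2.9402  # hit
  → r_1 = 2.9402
beam 2: φ=-45°, α=345°
  direction (0.9659, -0.2588); cell (4,3); t to first gridline: x 0.3831, y 3.2455 (then +1.0353 / +3.8637)
    (5,3) via x @ 0.3831  # hit
  → r_2 = 0.3831
beam 3: φ=45°, α=75°
  direction (0.2588, 0.9659); cell (4,3); t to first gridline: x 1.4296, y 0.1656 (then +3.8637 / +1.0353)
    (4,4) via y @ 0.1656
    (4,5) via y @ 1.2009
    (5,5) via x @ 1.4296  # hit
  → r_3 = 1.4296
beam 4: φ=135°, α=165°
  direction (-0.9659, 0.2588); cell (4,3); t to first gridline: x 0.6522, y 0.6182 (then +1.0353 / +3.8637)
    (4,4) via y @ 0.6182
    (3,4) via x @ 0.6522
    (2,4) via x @ 1.6875  # hit
  → r_4 = 1.6875

ranges = [2.9402, 0.3831, 1.4296, 1.6875]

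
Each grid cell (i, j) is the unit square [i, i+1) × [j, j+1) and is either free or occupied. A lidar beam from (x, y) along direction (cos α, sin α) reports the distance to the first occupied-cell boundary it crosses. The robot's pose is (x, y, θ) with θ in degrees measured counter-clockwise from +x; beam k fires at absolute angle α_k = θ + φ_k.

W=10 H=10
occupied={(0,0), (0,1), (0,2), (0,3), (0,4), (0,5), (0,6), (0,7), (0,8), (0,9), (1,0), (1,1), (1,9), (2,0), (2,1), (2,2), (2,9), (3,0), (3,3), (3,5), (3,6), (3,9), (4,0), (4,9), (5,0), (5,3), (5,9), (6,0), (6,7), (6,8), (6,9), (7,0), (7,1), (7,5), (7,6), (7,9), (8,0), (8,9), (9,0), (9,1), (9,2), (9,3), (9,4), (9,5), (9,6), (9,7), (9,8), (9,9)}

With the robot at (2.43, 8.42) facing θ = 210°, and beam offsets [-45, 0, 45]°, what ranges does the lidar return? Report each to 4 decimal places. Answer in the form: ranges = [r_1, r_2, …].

beam 1: φ=-45°, α=165°
  d=(-0.9659,0.2588)  start (2,8)  tX=0.4452 tY=2.2409  stride 1/|dx|=1.0353 1/|dy|=3.8637
    cross x-line → (1,8), t=0.4452
    cross x-line → (0,8), t=1.4804 (wall)
  → r_1 = 1.4804
beam 2: φ=0°, α=210°
  d=(-0.8660,-0.5000)  start (2,8)  tX=0.4965 tY=0.8400  stride 1/|dx|=1.1547 1/|dy|=2.0000
    cross x-line → (1,8), t=0.4965
    cross y-line → (1,7), t=0.8400
    cross x-line → (0,7), t=1.6512 (wall)
  → r_2 = 1.6512
beam 3: φ=45°, α=255°
  d=(-0.2588,-0.9659)  start (2,8)  tX=1.6614 tY=0.4348  stride 1/|dx|=3.8637 1/|dy|=1.0353
    cross y-line → (2,7), t=0.4348
    cross y-line → (2,6), t=1.4701
    cross x-line → (1,6), t=1.6614
    cross y-line → (1,5), t=2.5054
    cross y-line → (1,4), t=3.5406
    cross y-line → (1,3), t=4.5759
    cross x-line → (0,3), t=5.5251 (wall)
  → r_3 = 5.5251

ranges = [1.4804, 1.6512, 5.5251]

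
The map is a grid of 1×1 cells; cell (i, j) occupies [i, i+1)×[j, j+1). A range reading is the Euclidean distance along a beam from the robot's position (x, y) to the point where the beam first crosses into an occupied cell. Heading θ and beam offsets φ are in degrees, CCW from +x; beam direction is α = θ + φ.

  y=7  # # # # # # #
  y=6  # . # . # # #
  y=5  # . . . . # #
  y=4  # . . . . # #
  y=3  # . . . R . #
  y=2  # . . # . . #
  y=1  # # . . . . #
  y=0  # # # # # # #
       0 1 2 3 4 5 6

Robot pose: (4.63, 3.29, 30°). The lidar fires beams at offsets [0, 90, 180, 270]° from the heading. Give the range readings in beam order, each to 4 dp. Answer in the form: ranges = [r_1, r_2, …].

beam 1: φ=0°, α=30°
  cosα=0.8660 sinα=0.5000 | (4,3) | tMaxX 0.4272 tMaxY 1.4200 | tΔX 1.1547 tΔY 2.0000
    t=0.4272 [x] (5,3)
    t=1.4200 [y] (5,4) — stop
  → r_1 = 1.4200
beam 2: φ=90°, α=120°
  cosα=-0.5000 sinα=0.8660 | (4,3) | tMaxX 1.2600 tMaxY 0.8198 | tΔX 2.0000 tΔY 1.1547
    t=0.8198 [y] (4,4)
    t=1.2600 [x] (3,4)
    t=1.9745 [y] (3,5)
    t=3.1292 [y] (3,6)
    t=3.2600 [x] (2,6) — stop
  → r_2 = 3.2600
beam 3: φ=180°, α=210°
  cosα=-0.8660 sinα=-0.5000 | (4,3) | tMaxX 0.7275 tMaxY 0.5800 | tΔX 1.1547 tΔY 2.0000
    t=0.5800 [y] (4,2)
    t=0.7275 [x] (3,2) — stop
  → r_3 = 0.7275
beam 4: φ=270°, α=300°
  cosα=0.5000 sinα=-0.8660 | (4,3) | tMaxX 0.7400 tMaxY 0.3349 | tΔX 2.0000 tΔY 1.1547
    t=0.3349 [y] (4,2)
    t=0.7400 [x] (5,2)
    t=1.4896 [y] (5,1)
    t=2.6443 [y] (5,0) — stop
  → r_4 = 2.6443

ranges = [1.4200, 3.2600, 0.7275, 2.6443]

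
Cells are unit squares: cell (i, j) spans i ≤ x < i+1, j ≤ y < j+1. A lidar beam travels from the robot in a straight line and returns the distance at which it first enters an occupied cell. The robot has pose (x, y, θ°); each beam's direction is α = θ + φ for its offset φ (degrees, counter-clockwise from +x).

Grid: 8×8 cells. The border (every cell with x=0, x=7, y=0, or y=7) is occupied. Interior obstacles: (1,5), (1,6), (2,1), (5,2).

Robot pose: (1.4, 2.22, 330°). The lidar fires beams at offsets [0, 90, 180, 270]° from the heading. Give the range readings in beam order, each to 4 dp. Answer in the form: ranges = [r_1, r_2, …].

ranges = [0.6928, 5.5195, 0.4619, 0.8000]

beam 1: φ=0°, α=330°
  d=(0.8660,-0.5000)  start (1,2)  tX=0.6928 tY=0.4400  stride 1/|dx|=1.1547 1/|dy|=2.0000
    cross y-line → (1,1), t=0.4400
    cross x-line → (2,1), t=0.6928 (wall)
  → r_1 = 0.6928
beam 2: φ=90°, α=60°
  d=(0.5000,0.8660)  start (1,2)  tX=1.2000 tY=0.9007  stride 1/|dx|=2.0000 1/|dy|=1.1547
    cross y-line → (1,3), t=0.9007
    cross x-line → (2,3), t=1.2000
    cross y-line → (2,4), t=2.0554
    cross x-line → (3,4), t=3.2000
    cross y-line → (3,5), t=3.2101
    cross y-line → (3,6), t=4.3648
    cross x-line → (4,6), t=5.2000
    cross y-line → (4,7), t=5.5195 (wall)
  → r_2 = 5.5195
beam 3: φ=180°, α=150°
  d=(-0.8660,0.5000)  start (1,2)  tX=0.4619 tY=1.5600  stride 1/|dx|=1.1547 1/|dy|=2.0000
    cross x-line → (0,2), t=0.4619 (wall)
  → r_3 = 0.4619
beam 4: φ=270°, α=240°
  d=(-0.5000,-0.8660)  start (1,2)  tX=0.8000 tY=0.2540  stride 1/|dx|=2.0000 1/|dy|=1.1547
    cross y-line → (1,1), t=0.2540
    cross x-line → (0,1), t=0.8000 (wall)
  → r_4 = 0.8000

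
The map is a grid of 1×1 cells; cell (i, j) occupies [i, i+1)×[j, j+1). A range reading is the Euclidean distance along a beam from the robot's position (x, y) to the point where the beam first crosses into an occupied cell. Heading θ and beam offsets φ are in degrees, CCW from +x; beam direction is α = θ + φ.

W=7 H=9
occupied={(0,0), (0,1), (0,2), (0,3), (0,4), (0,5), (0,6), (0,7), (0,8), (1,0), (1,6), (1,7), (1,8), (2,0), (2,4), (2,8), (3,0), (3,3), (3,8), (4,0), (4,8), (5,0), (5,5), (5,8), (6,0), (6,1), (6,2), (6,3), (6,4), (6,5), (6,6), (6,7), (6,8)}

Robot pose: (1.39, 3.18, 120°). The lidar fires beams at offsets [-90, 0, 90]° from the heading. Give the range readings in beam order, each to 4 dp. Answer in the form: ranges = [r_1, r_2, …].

beam 1: φ=-90°, α=30°
  direction (0.8660, 0.5000); cell (1,3); t to first gridline: x 0.7044, y 1.6400 (then +1.1547 / +2.0000)
    (2,3) via x @ 0.7044
    (2,4) via y @ 1.6400  # hit
  → r_1 = 1.6400
beam 2: φ=0°, α=120°
  direction (-0.5000, 0.8660); cell (1,3); t to first gridline: x 0.7800, y 0.9469 (then +2.0000 / +1.1547)
    (0,3) via x @ 0.7800  # hit
  → r_2 = 0.7800
beam 3: φ=90°, α=210°
  direction (-0.8660, -0.5000); cell (1,3); t to first gridline: x 0.4503, y 0.3600 (then +1.1547 / +2.0000)
    (1,2) via y @ 0.3600
    (0,2) via x @ 0.4503  # hit
  → r_3 = 0.4503

ranges = [1.6400, 0.7800, 0.4503]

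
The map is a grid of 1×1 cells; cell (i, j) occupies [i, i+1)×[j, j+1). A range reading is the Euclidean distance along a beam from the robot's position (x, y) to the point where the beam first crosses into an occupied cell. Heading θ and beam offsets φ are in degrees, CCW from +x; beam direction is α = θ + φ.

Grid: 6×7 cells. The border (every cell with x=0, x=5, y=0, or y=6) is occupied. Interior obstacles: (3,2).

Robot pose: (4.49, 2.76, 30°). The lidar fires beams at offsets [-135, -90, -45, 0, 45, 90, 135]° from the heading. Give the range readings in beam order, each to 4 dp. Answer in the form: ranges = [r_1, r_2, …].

beam 1: φ=-135°, α=255°
  direction (-0.2588, -0.9659); cell (4,2); t to first gridline: x 1.8932, y 0.7868 (then +3.8637 / +1.0353)
    (4,1) via y @ 0.7868
    (4,0) via y @ 1.8221  # hit
  → r_1 = 1.8221
beam 2: φ=-90°, α=300°
  direction (0.5000, -0.8660); cell (4,2); t to first gridline: x 1.0200, y 0.8776 (then +2.0000 / +1.1547)
    (4,1) via y @ 0.8776
    (5,1) via x @ 1.0200  # hit
  → r_2 = 1.0200
beam 3: φ=-45°, α=345°
  direction (0.9659, -0.2588); cell (4,2); t to first gridline: x 0.5280, y 2.9364 (then +1.0353 / +3.8637)
    (5,2) via x @ 0.5280  # hit
  → r_3 = 0.5280
beam 4: φ=0°, α=30°
  direction (0.8660, 0.5000); cell (4,2); t to first gridline: x 0.5889, y 0.4800 (then +1.1547 / +2.0000)
    (4,3) via y @ 0.4800
    (5,3) via x @ 0.5889  # hit
  → r_4 = 0.5889
beam 5: φ=45°, α=75°
  direction (0.2588, 0.9659); cell (4,2); t to first gridline: x 1.9705, y 0.2485 (then +3.8637 / +1.0353)
    (4,3) via y @ 0.2485
    (4,4) via y @ 1.2837
    (5,4) via x @ 1.9705  # hit
  → r_5 = 1.9705
beam 6: φ=90°, α=120°
  direction (-0.5000, 0.8660); cell (4,2); t to first gridline: x 0.9800, y 0.2771 (then +2.0000 / +1.1547)
    (4,3) via y @ 0.2771
    (3,3) via x @ 0.9800
    (3,4) via y @ 1.4318
    (3,5) via y @ 2.5865
    (2,5) via x @ 2.9800
    (2,6) via y @ 3.7412  # hit
  → r_6 = 3.7412
beam 7: φ=135°, α=165°
  direction (-0.9659, 0.2588); cell (4,2); t to first gridline: x 0.5073, y 0.9273 (then +1.0353 / +3.8637)
    (3,2) via x @ 0.5073  # hit
  → r_7 = 0.5073

ranges = [1.8221, 1.0200, 0.5280, 0.5889, 1.9705, 3.7412, 0.5073]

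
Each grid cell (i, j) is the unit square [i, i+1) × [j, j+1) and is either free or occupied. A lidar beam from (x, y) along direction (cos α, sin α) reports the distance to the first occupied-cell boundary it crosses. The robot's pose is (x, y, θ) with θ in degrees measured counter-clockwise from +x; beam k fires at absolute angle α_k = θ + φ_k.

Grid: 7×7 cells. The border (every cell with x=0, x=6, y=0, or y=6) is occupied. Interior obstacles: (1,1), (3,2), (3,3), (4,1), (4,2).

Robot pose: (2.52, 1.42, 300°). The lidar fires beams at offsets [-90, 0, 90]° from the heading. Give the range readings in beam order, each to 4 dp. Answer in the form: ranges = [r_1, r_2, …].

beam 1: φ=-90°, α=210°
  d=(-0.8660,-0.5000)  start (2,1)  tX=0.6004 tY=0.8400  stride 1/|dx|=1.1547 1/|dy|=2.0000
    cross x-line → (1,1), t=0.6004 (wall)
  → r_1 = 0.6004
beam 2: φ=0°, α=300°
  d=(0.5000,-0.8660)  start (2,1)  tX=0.9600 tY=0.4850  stride 1/|dx|=2.0000 1/|dy|=1.1547
    cross y-line → (2,0), t=0.4850 (wall)
  → r_2 = 0.4850
beam 3: φ=90°, α=30°
  d=(0.8660,0.5000)  start (2,1)  tX=0.5543 tY=1.1600  stride 1/|dx|=1.1547 1/|dy|=2.0000
    cross x-line → (3,1), t=0.5543
    cross y-line → (3,2), t=1.1600 (wall)
  → r_3 = 1.1600

ranges = [0.6004, 0.4850, 1.1600]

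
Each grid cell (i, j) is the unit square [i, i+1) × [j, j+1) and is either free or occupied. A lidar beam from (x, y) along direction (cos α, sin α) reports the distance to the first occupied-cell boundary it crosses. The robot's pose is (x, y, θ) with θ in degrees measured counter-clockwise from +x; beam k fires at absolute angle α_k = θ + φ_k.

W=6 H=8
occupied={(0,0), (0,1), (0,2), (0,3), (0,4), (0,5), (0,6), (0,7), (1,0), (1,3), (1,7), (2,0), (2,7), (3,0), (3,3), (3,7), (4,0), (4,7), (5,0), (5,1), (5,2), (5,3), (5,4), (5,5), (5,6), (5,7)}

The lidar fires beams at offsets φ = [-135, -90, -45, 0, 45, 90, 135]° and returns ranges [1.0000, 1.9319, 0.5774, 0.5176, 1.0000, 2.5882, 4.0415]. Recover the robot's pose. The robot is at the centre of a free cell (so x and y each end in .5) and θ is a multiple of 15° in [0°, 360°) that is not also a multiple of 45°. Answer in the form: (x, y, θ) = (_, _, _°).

Enumerate (i+0.5, j+0.5, θ) over the 22 free cells and 16 admissible headings. For each, cast all 7 beams and compare to the given ranges.
  (1.5, 5.5, 150°): beam 1 = 3.6235 ≠ 1.0000 ✗
  (4.5, 2.5, 210°): beam 1 = 1.9319 ≠ 1.0000 ✗
  (4.5, 2.5, 75°): beam 2 = 0.5176 ≠ 1.9319 ✗
  (2.5, 6.5, 30°): beam 1 = 2.5882 ≠ 1.0000 ✗
  (3.5, 6.5, 330°): beam 1 = 2.5882 ≠ 1.0000 ✗
  …
  (4.5, 4.5, 15°): r_1=1.0000, r_2=1.9319, r_3=0.5774, r_4=0.5176, r_5=1.0000, r_6=2.5882, r_7=4.0415 — all match ✓
No second candidate reproduces the full scan.

(x, y, θ) = (4.5, 4.5, 15°)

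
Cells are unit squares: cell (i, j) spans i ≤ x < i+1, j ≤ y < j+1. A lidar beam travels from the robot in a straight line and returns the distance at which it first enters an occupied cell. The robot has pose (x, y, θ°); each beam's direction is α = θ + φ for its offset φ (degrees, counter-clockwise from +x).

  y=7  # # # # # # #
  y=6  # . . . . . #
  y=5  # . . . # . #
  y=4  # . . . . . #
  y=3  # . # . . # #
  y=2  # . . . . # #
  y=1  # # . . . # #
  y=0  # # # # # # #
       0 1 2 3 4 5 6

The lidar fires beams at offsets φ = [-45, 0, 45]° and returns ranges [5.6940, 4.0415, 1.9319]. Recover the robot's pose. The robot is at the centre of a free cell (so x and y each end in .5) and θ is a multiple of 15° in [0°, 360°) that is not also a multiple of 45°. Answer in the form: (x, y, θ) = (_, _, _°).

Enumerate (i+0.5, j+0.5, θ) over the 24 free cells and 16 admissible headings. For each, cast all 3 beams and compare to the given ranges.
  (4.5, 4.5, 240°): beam 1 = 1.9319 ≠ 5.6940 ✗
  (3.5, 2.5, 210°): beam 1 = 2.5882 ≠ 5.6940 ✗
  (2.5, 4.5, 30°): beam 1 = 2.5882 ≠ 5.6940 ✗
  (5.5, 6.5, 345°): beam 1 = 1.0000 ≠ 5.6940 ✗
  (1.5, 2.5, 195°): beam 1 = 0.5774 ≠ 5.6940 ✗
  …
  (4.5, 1.5, 150°): r_1=5.6940, r_2=4.0415, r_3=1.9319 — all match ✓
No second candidate reproduces the full scan.

(x, y, θ) = (4.5, 1.5, 150°)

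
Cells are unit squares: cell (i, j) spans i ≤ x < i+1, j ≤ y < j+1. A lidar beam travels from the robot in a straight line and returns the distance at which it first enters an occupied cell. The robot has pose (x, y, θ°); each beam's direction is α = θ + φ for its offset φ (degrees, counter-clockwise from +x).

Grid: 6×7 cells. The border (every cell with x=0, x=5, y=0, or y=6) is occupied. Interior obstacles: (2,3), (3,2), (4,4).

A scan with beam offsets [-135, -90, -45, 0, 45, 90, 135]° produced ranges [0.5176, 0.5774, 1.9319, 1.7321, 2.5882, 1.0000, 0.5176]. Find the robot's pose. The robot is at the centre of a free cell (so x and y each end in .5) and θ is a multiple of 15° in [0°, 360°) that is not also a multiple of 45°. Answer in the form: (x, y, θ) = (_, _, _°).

(x, y, θ) = (1.5, 5.5, 300°)

Enumerate (i+0.5, j+0.5, θ) over the 17 free cells and 16 admissible headings. For each, cast all 7 beams and compare to the given ranges.
  (3.5, 1.5, 345°): beam 1 = 1.0000 ≠ 0.5176 ✗
  (2.5, 1.5, 300°): beam 1 = 1.5529 ≠ 0.5176 ✗
  (1.5, 4.5, 75°): beam 1 = 1.0000 ≠ 0.5176 ✗
  …
  (1.5, 5.5, 300°): r_1=0.5176, r_2=0.5774, r_3=1.9319, r_4=1.7321, r_5=2.5882, r_6=1.0000, r_7=0.5176 — all match ✓
Only this pose fits every beam.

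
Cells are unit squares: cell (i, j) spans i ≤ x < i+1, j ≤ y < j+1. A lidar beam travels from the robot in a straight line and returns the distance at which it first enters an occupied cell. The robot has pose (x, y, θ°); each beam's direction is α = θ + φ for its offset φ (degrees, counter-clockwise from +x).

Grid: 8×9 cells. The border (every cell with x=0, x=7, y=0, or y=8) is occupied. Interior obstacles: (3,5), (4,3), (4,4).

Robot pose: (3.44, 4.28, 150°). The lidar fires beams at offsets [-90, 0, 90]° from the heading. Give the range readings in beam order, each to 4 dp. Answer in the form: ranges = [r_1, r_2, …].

beam 1: φ=-90°, α=60°
  cosα=0.5000 sinα=0.8660 | (3,4) | tMaxX 1.1200 tMaxY 0.8314 | tΔX 2.0000 tΔY 1.1547
    t=0.8314 [y] (3,5) — stop
  → r_1 = 0.8314
beam 2: φ=0°, α=150°
  cosα=-0.8660 sinα=0.5000 | (3,4) | tMaxX 0.5081 tMaxY 1.4400 | tΔX 1.1547 tΔY 2.0000
    t=0.5081 [x] (2,4)
    t=1.4400 [y] (2,5)
    t=1.6628 [x] (1,5)
    t=2.8175 [x] (0,5) — stop
  → r_2 = 2.8175
beam 3: φ=90°, α=240°
  cosα=-0.5000 sinα=-0.8660 | (3,4) | tMaxX 0.8800 tMaxY 0.3233 | tΔX 2.0000 tΔY 1.1547
    t=0.3233 [y] (3,3)
    t=0.8800 [x] (2,3)
    t=1.4780 [y] (2,2)
    t=2.6327 [y] (2,1)
    t=2.8800 [x] (1,1)
    t=3.7874 [y] (1,0) — stop
  → r_3 = 3.7874

ranges = [0.8314, 2.8175, 3.7874]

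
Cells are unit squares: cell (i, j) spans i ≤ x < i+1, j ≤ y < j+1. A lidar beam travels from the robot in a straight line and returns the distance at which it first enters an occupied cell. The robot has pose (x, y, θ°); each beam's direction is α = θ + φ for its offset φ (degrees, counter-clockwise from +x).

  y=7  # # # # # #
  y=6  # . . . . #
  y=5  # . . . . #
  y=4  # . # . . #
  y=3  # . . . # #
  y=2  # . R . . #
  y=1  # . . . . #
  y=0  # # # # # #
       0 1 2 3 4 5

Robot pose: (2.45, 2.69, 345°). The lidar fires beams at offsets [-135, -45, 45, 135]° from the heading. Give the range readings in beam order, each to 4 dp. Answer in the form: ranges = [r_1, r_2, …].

beam 1: φ=-135°, α=210°
  direction (-0.8660, -0.5000); cell (2,2); t to first gridline: x 0.5196, y 1.3800 (then +1.1547 / +2.0000)
    (1,2) via x @ 0.5196
    (1,1) via y @ 1.3800
    (0,1) via x @ 1.6743  # hit
  → r_1 = 1.6743
beam 2: φ=-45°, α=300°
  direction (0.5000, -0.8660); cell (2,2); t to first gridline: x 1.1000, y 0.7967 (then +2.0000 / +1.1547)
    (2,1) via y @ 0.7967
    (3,1) via x @ 1.1000
    (3,0) via y @ 1.9514  # hit
  → r_2 = 1.9514
beam 3: φ=45°, α=30°
  direction (0.8660, 0.5000); cell (2,2); t to first gridline: x 0.6351, y 0.6200 (then +1.1547 / +2.0000)
    (2,3) via y @ 0.6200
    (3,3) via x @ 0.6351
    (4,3) via x @ 1.7898  # hit
  → r_3 = 1.7898
beam 4: φ=135°, α=120°
  direction (-0.5000, 0.8660); cell (2,2); t to first gridline: x 0.9000, y 0.3580 (then +2.0000 / +1.1547)
    (2,3) via y @ 0.3580
    (1,3) via x @ 0.9000
    (1,4) via y @ 1.5127
    (1,5) via y @ 2.6674
    (0,5) via x @ 2.9000  # hit
  → r_4 = 2.9000

ranges = [1.6743, 1.9514, 1.7898, 2.9000]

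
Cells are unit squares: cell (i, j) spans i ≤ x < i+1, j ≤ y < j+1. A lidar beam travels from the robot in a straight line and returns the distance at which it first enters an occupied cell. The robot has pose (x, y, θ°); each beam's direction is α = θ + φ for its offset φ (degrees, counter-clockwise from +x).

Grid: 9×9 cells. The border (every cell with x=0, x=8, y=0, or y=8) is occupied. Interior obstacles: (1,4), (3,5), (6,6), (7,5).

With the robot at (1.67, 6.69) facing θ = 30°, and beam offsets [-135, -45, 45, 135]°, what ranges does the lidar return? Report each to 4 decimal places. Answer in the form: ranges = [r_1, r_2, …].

ranges = [1.7496, 5.5180, 1.3562, 0.6936]

beam 1: φ=-135°, α=255°
  direction (-0.2588, -0.9659); cell (1,6); t to first gridline: x 2.5887, y 0.7143 (then +3.8637 / +1.0353)
    (1,5) via y @ 0.7143
    (1,4) via y @ 1.7496  # hit
  → r_1 = 1.7496
beam 2: φ=-45°, α=345°
  direction (0.9659, -0.2588); cell (1,6); t to first gridline: x 0.3416, y 2.6660 (then +1.0353 / +3.8637)
    (2,6) via x @ 0.3416
    (3,6) via x @ 1.3769
    (4,6) via x @ 2.4122
    (4,5) via y @ 2.6660
    (5,5) via x @ 3.4475
    (6,5) via x @ 4.4827
    (7,5) via x @ 5.5180  # hit
  → r_2 = 5.5180
beam 3: φ=45°, α=75°
  direction (0.2588, 0.9659); cell (1,6); t to first gridline: x 1.2750, y 0.3209 (then +3.8637 / +1.0353)
    (1,7) via y @ 0.3209
    (2,7) via x @ 1.2750
    (2,8) via y @ 1.3562  # hit
  → r_3 = 1.3562
beam 4: φ=135°, α=165°
  direction (-0.9659, 0.2588); cell (1,6); t to first gridline: x 0.6936, y 1.1977 (then +1.0353 / +3.8637)
    (0,6) via x @ 0.6936  # hit
  → r_4 = 0.6936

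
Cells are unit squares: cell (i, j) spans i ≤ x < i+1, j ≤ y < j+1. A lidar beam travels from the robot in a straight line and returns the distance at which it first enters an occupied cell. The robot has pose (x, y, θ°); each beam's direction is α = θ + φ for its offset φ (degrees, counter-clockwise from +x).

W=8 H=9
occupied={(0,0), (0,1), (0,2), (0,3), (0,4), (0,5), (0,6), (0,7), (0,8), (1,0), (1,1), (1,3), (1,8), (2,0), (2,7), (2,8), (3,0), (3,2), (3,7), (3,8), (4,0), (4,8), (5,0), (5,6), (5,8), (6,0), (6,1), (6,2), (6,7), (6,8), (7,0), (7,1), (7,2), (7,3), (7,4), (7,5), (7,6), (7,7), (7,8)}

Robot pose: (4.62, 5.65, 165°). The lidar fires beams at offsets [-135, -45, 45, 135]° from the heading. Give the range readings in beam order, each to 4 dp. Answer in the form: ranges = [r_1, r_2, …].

ranges = [0.7000, 1.5588, 3.3000, 3.0600]

beam 1: φ=-135°, α=30°
  d=(0.8660,0.5000)  start (4,5)  tX=0.4388 tY=0.7000  stride 1/|dx|=1.1547 1/|dy|=2.0000
    cross x-line → (5,5), t=0.4388
    cross y-line → (5,6), t=0.7000 (wall)
  → r_1 = 0.7000
beam 2: φ=-45°, α=120°
  d=(-0.5000,0.8660)  start (4,5)  tX=1.2400 tY=0.4041  stride 1/|dx|=2.0000 1/|dy|=1.1547
    cross y-line → (4,6), t=0.4041
    cross x-line → (3,6), t=1.2400
    cross y-line → (3,7), t=1.5588 (wall)
  → r_2 = 1.5588
beam 3: φ=45°, α=210°
  d=(-0.8660,-0.5000)  start (4,5)  tX=0.7159 tY=1.3000  stride 1/|dx|=1.1547 1/|dy|=2.0000
    cross x-line → (3,5), t=0.7159
    cross y-line → (3,4), t=1.3000
    cross x-line → (2,4), t=1.8706
    cross x-line → (1,4), t=3.0253
    cross y-line → (1,3), t=3.3000 (wall)
  → r_3 = 3.3000
beam 4: φ=135°, α=300°
  d=(0.5000,-0.8660)  start (4,5)  tX=0.7600 tY=0.7506  stride 1/|dx|=2.0000 1/|dy|=1.1547
    cross y-line → (4,4), t=0.7506
    cross x-line → (5,4), t=0.7600
    cross y-line → (5,3), t=1.9053
    cross x-line → (6,3), t=2.7600
    cross y-line → (6,2), t=3.0600 (wall)
  → r_4 = 3.0600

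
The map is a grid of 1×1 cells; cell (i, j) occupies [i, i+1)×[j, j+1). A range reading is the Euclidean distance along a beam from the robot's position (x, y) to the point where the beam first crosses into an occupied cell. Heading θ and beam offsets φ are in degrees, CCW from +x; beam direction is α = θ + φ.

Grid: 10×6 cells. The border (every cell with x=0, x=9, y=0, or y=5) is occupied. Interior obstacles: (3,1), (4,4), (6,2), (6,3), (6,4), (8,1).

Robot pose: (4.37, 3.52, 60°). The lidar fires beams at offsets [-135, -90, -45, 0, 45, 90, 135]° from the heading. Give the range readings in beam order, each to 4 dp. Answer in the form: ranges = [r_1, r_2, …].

ranges = [2.6089, 1.8822, 1.6875, 0.5543, 0.4969, 2.9600, 3.4889]

beam 1: φ=-135°, α=285°
  direction (0.2588, -0.9659); cell (4,3); t to first gridline: x 2.4341, y 0.5383 (then +3.8637 / +1.0353)
    (4,2) via y @ 0.5383
    (4,1) via y @ 1.5736
    (5,1) via x @ 2.4341
    (5,0) via y @ 2.6089  # hit
  → r_1 = 2.6089
beam 2: φ=-90°, α=330°
  direction (0.8660, -0.5000); cell (4,3); t to first gridline: x 0.7275, y 1.0400 (then +1.1547 / +2.0000)
    (5,3) via x @ 0.7275
    (5,2) via y @ 1.0400
    (6,2) via x @ 1.8822  # hit
  → r_2 = 1.8822
beam 3: φ=-45°, α=15°
  direction (0.9659, 0.2588); cell (4,3); t to first gridline: x 0.6522, y 1.8546 (then +1.0353 / +3.8637)
    (5,3) via x @ 0.6522
    (6,3) via x @ 1.6875  # hit
  → r_3 = 1.6875
beam 4: φ=0°, α=60°
  direction (0.5000, 0.8660); cell (4,3); t to first gridline: x 1.2600, y 0.5543 (then +2.0000 / +1.1547)
    (4,4) via y @ 0.5543  # hit
  → r_4 = 0.5543
beam 5: φ=45°, α=105°
  direction (-0.2588, 0.9659); cell (4,3); t to first gridline: x 1.4296, y 0.4969 (then +3.8637 / +1.0353)
    (4,4) via y @ 0.4969  # hit
  → r_5 = 0.4969
beam 6: φ=90°, α=150°
  direction (-0.8660, 0.5000); cell (4,3); t to first gridline: x 0.4272, y 0.9600 (then +1.1547 / +2.0000)
    (3,3) via x @ 0.4272
    (3,4) via y @ 0.9600
    (2,4) via x @ 1.5819
    (1,4) via x @ 2.7366
    (1,5) via y @ 2.9600  # hit
  → r_6 = 2.9600
beam 7: φ=135°, α=195°
  direction (-0.9659, -0.2588); cell (4,3); t to first gridline: x 0.3831, y 2.0091 (then +1.0353 / +3.8637)
    (3,3) via x @ 0.3831
    (2,3) via x @ 1.4183
    (2,2) via y @ 2.0091
    (1,2) via x @ 2.4536
    (0,2) via x @ 3.4889  # hit
  → r_7 = 3.4889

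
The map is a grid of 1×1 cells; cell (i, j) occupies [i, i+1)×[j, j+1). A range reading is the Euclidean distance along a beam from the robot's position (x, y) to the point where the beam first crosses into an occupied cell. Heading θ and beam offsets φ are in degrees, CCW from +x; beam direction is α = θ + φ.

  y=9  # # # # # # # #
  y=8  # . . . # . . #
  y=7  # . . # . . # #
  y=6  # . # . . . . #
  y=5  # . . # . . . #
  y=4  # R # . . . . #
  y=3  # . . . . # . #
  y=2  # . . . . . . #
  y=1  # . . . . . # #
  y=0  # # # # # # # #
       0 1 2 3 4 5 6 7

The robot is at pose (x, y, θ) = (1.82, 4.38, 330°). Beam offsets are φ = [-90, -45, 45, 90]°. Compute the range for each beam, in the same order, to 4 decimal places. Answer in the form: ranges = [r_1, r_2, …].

beam 1: φ=-90°, α=240°
  direction (-0.5000, -0.8660); cell (1,4); t to first gridline: x 1.6400, y 0.4388 (then +2.0000 / +1.1547)
    (1,3) via y @ 0.4388
    (1,2) via y @ 1.5935
    (0,2) via x @ 1.6400  # hit
  → r_1 = 1.6400
beam 2: φ=-45°, α=285°
  direction (0.2588, -0.9659); cell (1,4); t to first gridline: x 0.6955, y 0.3934 (then +3.8637 / +1.0353)
    (1,3) via y @ 0.3934
    (2,3) via x @ 0.6955
    (2,2) via y @ 1.4287
    (2,1) via y @ 2.4640
    (2,0) via y @ 3.4992  # hit
  → r_2 = 3.4992
beam 3: φ=45°, α=15°
  direction (0.9659, 0.2588); cell (1,4); t to first gridline: x 0.1863, y 2.3955 (then +1.0353 / +3.8637)
    (2,4) via x @ 0.1863  # hit
  → r_3 = 0.1863
beam 4: φ=90°, α=60°
  direction (0.5000, 0.8660); cell (1,4); t to first gridline: x 0.3600, y 0.7159 (then +2.0000 / +1.1547)
    (2,4) via x @ 0.3600  # hit
  → r_4 = 0.3600

ranges = [1.6400, 3.4992, 0.1863, 0.3600]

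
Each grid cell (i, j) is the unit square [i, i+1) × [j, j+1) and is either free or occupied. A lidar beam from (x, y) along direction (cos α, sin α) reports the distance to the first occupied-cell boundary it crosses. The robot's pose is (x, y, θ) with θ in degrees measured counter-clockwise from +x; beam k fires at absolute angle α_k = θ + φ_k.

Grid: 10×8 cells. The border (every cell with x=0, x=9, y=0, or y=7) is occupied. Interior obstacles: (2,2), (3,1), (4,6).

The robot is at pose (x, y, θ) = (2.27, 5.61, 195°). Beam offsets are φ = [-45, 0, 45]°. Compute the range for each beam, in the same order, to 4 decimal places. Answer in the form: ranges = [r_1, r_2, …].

ranges = [1.4665, 1.3148, 2.5400]

beam 1: φ=-45°, α=150°
  dir = (cos 150°, sin 150°) = (-0.8660, 0.5000); from cell (2,5)
  next x-line at t=0.3118, next y-line at t=0.7800; Δt_x=1.1547, Δt_y=2.0000
    x: enter (1,5) at t=0.3118
    y: enter (1,6) at t=0.7800
    x: enter (0,6) at t=1.4665 ← occupied
  → r_1 = 1.4665
beam 2: φ=0°, α=195°
  dir = (cos 195°, sin 195°) = (-0.9659, -0.2588); from cell (2,5)
  next x-line at t=0.2795, next y-line at t=2.3569; Δt_x=1.0353, Δt_y=3.8637
    x: enter (1,5) at t=0.2795
    x: enter (0,5) at t=1.3148 ← occupied
  → r_2 = 1.3148
beam 3: φ=45°, α=240°
  dir = (cos 240°, sin 240°) = (-0.5000, -0.8660); from cell (2,5)
  next x-line at t=0.5400, next y-line at t=0.7044; Δt_x=2.0000, Δt_y=1.1547
    x: enter (1,5) at t=0.5400
    y: enter (1,4) at t=0.7044
    y: enter (1,3) at t=1.8591
    x: enter (0,3) at t=2.5400 ← occupied
  → r_3 = 2.5400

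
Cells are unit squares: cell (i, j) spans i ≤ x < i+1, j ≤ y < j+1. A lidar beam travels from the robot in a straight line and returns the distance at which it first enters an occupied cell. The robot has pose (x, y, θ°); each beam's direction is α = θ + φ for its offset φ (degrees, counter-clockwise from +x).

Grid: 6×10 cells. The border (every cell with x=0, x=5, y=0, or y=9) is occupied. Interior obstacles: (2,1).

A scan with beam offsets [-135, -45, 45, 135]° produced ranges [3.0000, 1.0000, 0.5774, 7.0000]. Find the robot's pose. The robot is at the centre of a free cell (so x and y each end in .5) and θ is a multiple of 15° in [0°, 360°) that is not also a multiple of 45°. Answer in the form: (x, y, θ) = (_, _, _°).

The pose lattice has 31·16 = 496 candidates. Test each by forward raycasting.
  (2.5, 6.5, 255°): beam 1 = 2.8868 ≠ 3.0000 ✗
  (4.5, 5.5, 120°): beam 1 = 0.5176 ≠ 3.0000 ✗
  (4.5, 5.5, 330°): beam 1 = 3.6235 ≠ 3.0000 ✗
  (3.5, 2.5, 165°): beam 1 = 1.7321 ≠ 3.0000 ✗
  …
  (1.5, 7.5, 165°): r_1=3.0000, r_2=1.0000, r_3=0.5774, r_4=7.0000 — all match ✓
No second candidate reproduces the full scan.

(x, y, θ) = (1.5, 7.5, 165°)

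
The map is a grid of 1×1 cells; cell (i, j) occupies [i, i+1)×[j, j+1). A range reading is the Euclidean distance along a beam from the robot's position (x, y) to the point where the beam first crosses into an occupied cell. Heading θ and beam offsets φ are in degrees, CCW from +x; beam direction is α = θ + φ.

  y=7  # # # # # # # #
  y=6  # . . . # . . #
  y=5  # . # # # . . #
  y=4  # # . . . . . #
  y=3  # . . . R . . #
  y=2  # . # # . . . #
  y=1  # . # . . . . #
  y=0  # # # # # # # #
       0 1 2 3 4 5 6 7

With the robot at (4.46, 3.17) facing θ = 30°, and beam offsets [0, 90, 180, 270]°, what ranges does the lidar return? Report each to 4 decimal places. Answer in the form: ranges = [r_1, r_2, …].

ranges = [2.9329, 2.1131, 0.5312, 2.5057]

beam 1: φ=0°, α=30°
  d=(0.8660,0.5000)  start (4,3)  tX=0.6235 tY=1.6600  stride 1/|dx|=1.1547 1/|dy|=2.0000
    cross x-line → (5,3), t=0.6235
    cross y-line → (5,4), t=1.6600
    cross x-line → (6,4), t=1.7782
    cross x-line → (7,4), t=2.9329 (wall)
  → r_1 = 2.9329
beam 2: φ=90°, α=120°
  d=(-0.5000,0.8660)  start (4,3)  tX=0.9200 tY=0.9584  stride 1/|dx|=2.0000 1/|dy|=1.1547
    cross x-line → (3,3), t=0.9200
    cross y-line → (3,4), t=0.9584
    cross y-line → (3,5), t=2.1131 (wall)
  → r_2 = 2.1131
beam 3: φ=180°, α=210°
  d=(-0.8660,-0.5000)  start (4,3)  tX=0.5312 tY=0.3400  stride 1/|dx|=1.1547 1/|dy|=2.0000
    cross y-line → (4,2), t=0.3400
    cross x-line → (3,2), t=0.5312 (wall)
  → r_3 = 0.5312
beam 4: φ=270°, α=300°
  d=(0.5000,-0.8660)  start (4,3)  tX=1.0800 tY=0.1963  stride 1/|dx|=2.0000 1/|dy|=1.1547
    cross y-line → (4,2), t=0.1963
    cross x-line → (5,2), t=1.0800
    cross y-line → (5,1), t=1.3510
    cross y-line → (5,0), t=2.5057 (wall)
  → r_4 = 2.5057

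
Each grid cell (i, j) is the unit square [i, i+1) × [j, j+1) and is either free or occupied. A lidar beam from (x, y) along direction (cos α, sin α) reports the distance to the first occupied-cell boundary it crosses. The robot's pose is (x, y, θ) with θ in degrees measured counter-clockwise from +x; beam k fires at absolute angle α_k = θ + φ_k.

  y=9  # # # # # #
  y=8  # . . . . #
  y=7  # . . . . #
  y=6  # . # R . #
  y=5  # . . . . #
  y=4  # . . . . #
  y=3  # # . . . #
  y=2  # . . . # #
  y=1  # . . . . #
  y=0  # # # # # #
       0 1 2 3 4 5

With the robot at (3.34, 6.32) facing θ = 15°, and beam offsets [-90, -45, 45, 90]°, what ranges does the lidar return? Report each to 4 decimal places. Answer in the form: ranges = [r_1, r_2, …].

ranges = [3.4371, 1.9168, 3.0946, 2.7745]

beam 1: φ=-90°, α=285°
  dir = (cos 285°, sin 285°) = (0.2588, -0.9659); from cell (3,6)
  next x-line at t=2.5500, next y-line at t=0.3313; Δt_x=3.8637, Δt_y=1.0353
    y: enter (3,5) at t=0.3313
    y: enter (3,4) at t=1.3666
    y: enter (3,3) at t=2.4018
    x: enter (4,3) at t=2.5500
    y: enter (4,2) at t=3.4371 ← occupied
  → r_1 = 3.4371
beam 2: φ=-45°, α=330°
  dir = (cos 330°, sin 330°) = (0.8660, -0.5000); from cell (3,6)
  next x-line at t=0.7621, next y-line at t=0.6400; Δt_x=1.1547, Δt_y=2.0000
    y: enter (3,5) at t=0.6400
    x: enter (4,5) at t=0.7621
    x: enter (5,5) at t=1.9168 ← occupied
  → r_2 = 1.9168
beam 3: φ=45°, α=60°
  dir = (cos 60°, sin 60°) = (0.5000, 0.8660); from cell (3,6)
  next x-line at t=1.3200, next y-line at t=0.7852; Δt_x=2.0000, Δt_y=1.1547
    y: enter (3,7) at t=0.7852
    x: enter (4,7) at t=1.3200
    y: enter (4,8) at t=1.9399
    y: enter (4,9) at t=3.0946 ← occupied
  → r_3 = 3.0946
beam 4: φ=90°, α=105°
  dir = (cos 105°, sin 105°) = (-0.2588, 0.9659); from cell (3,6)
  next x-line at t=1.3137, next y-line at t=0.7040; Δt_x=3.8637, Δt_y=1.0353
    y: enter (3,7) at t=0.7040
    x: enter (2,7) at t=1.3137
    y: enter (2,8) at t=1.7393
    y: enter (2,9) at t=2.7745 ← occupied
  → r_4 = 2.7745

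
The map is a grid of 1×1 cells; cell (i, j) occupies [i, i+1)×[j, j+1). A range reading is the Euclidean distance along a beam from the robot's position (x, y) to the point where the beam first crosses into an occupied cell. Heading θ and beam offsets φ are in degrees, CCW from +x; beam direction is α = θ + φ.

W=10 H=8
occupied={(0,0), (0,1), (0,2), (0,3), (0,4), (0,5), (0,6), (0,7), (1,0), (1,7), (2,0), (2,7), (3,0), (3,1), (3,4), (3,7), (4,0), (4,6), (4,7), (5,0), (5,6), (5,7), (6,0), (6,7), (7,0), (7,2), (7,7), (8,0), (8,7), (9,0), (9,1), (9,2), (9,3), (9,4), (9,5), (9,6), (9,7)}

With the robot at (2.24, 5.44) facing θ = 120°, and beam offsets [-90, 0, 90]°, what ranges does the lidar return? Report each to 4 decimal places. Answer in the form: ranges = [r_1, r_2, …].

beam 1: φ=-90°, α=30°
  d=(0.8660,0.5000)  start (2,5)  tX=0.8776 tY=1.1200  stride 1/|dx|=1.1547 1/|dy|=2.0000
    cross x-line → (3,5), t=0.8776
    cross y-line → (3,6), t=1.1200
    cross x-line → (4,6), t=2.0323 (wall)
  → r_1 = 2.0323
beam 2: φ=0°, α=120°
  d=(-0.5000,0.8660)  start (2,5)  tX=0.4800 tY=0.6466  stride 1/|dx|=2.0000 1/|dy|=1.1547
    cross x-line → (1,5), t=0.4800
    cross y-line → (1,6), t=0.6466
    cross y-line → (1,7), t=1.8013 (wall)
  → r_2 = 1.8013
beam 3: φ=90°, α=210°
  d=(-0.8660,-0.5000)  start (2,5)  tX=0.2771 tY=0.8800  stride 1/|dx|=1.1547 1/|dy|=2.0000
    cross x-line → (1,5), t=0.2771
    cross y-line → (1,4), t=0.8800
    cross x-line → (0,4), t=1.4318 (wall)
  → r_3 = 1.4318

ranges = [2.0323, 1.8013, 1.4318]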